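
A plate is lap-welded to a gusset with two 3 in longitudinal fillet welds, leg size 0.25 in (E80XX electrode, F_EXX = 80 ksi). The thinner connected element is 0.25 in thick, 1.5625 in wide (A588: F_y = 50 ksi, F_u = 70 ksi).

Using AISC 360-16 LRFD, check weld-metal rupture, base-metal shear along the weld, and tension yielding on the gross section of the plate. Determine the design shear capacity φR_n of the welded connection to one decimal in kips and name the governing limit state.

Weld metal: throat = 0.707×0.25 = 0.17675 in, L = 2×3 = 6 in. φR_n = 0.75 × 0.6 × 80 × 0.17675 × 6 = 38.2 kips.
Base metal shear (0.25 in plate): yield φR_n = 1.0×0.6×50×0.25×6 = 45.0 kips; rupture φR_n = 0.75×0.6×70×0.25×6 = 47.3 kips; take 45.0 kips (yield).
Tension yield (gross): A_g = 1.5625×0.25 = 0.39063 in². φR_n = 0.90 × 50 × 0.39063 = 17.6 kips.
Governing: min(38.2, 45.0, 17.6) = 17.6 kips → gross-section yield.

17.6 kips (gross-section yield governs)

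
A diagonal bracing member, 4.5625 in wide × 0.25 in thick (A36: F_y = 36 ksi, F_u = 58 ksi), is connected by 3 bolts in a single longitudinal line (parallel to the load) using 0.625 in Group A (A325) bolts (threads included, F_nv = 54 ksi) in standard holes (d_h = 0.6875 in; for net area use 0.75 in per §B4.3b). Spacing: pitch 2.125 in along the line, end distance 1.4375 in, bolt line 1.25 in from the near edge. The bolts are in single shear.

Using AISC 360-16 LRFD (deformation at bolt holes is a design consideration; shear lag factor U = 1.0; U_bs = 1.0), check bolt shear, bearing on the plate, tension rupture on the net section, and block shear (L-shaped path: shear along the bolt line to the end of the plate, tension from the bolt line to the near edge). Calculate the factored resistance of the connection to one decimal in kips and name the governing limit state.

Bolt shear: A_b = π(0.625)²/4 = 0.3068 in². φR_n = 0.75 × 54 × 0.3068 × 3 × 1 = 37.3 kips.
Bearing (0.25 in plate, F_u = 58 ksi): end bolts L_c = 1.4375 − 0.6875/2 = 1.09375, R_n = min(1.2×1.09375×0.25×58, 2.4×0.625×0.25×58) = 19.031 kips/bolt; interior L_c = 2.125 − 0.6875 = 1.4375, R_n = 21.75 kips/bolt. φR_n = 0.75 × (1×19.031 + 2×21.75) = 46.9 kips.
Tension rupture (net): A_n = (4.5625 − 1×0.75)×0.25 = 0.95313 in² (U = 1.0, A_e = A_n). φR_n = 0.75 × 58 × 0.95313 = 41.5 kips.
Block shear: shear path 1×[1.4375+2×2.125] = 1×5.6875 in, A_gv = 1.4219, A_nv = 1×(5.6875 − 2.5×0.75)×0.25 = 0.95313 in²; tension to near edge: (1.25 − 0.5×0.75)×0.25 = 0.21875 in². R_n = min(0.6×58×0.95313, 0.6×36×1.4219) + 1.0×58×0.21875 = min(33.169, 30.713) + 12.688 = 43.401 kips. φR_n = 0.75 × 43.401 = 32.6 kips.
Governing: min(37.3, 46.9, 41.5, 32.6) = 32.6 kips → block shear.

32.6 kips (block shear governs)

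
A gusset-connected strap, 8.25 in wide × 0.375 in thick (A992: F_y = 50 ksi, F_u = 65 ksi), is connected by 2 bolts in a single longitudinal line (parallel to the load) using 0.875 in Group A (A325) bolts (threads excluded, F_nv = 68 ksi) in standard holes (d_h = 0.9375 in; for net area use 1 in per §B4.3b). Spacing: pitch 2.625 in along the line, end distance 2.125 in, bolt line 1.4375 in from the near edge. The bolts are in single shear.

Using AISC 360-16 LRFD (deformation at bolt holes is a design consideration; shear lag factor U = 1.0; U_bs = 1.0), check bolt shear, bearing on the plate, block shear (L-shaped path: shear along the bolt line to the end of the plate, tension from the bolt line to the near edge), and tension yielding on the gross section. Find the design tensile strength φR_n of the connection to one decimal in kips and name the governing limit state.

52.8 kips (block shear governs)

Bolt shear: A_b = π(0.875)²/4 = 0.60132 in². φR_n = 0.75 × 68 × 0.60132 × 2 × 1 = 61.3 kips.
Bearing (0.375 in plate, F_u = 65 ksi): end bolts L_c = 2.125 − 0.9375/2 = 1.65625, R_n = min(1.2×1.65625×0.375×65, 2.4×0.875×0.375×65) = 48.445 kips/bolt; interior L_c = 2.625 − 0.9375 = 1.6875, R_n = 49.359 kips/bolt. φR_n = 0.75 × (1×48.445 + 1×49.359) = 73.4 kips.
Block shear: shear path 1×[2.125+1×2.625] = 1×4.75 in, A_gv = 1.7813, A_nv = 1×(4.75 − 1.5×1)×0.375 = 1.2188 in²; tension to near edge: (1.4375 − 0.5×1)×0.375 = 0.35156 in². R_n = min(0.6×65×1.2188, 0.6×50×1.7813) + 1.0×65×0.35156 = min(47.533, 53.439) + 22.851 = 70.384 kips. φR_n = 0.75 × 70.384 = 52.8 kips.
Tension yield (gross): A_g = 8.25×0.375 = 3.0938 in². φR_n = 0.90 × 50 × 3.0938 = 139.2 kips.
Governing: min(61.3, 73.4, 52.8, 139.2) = 52.8 kips → block shear.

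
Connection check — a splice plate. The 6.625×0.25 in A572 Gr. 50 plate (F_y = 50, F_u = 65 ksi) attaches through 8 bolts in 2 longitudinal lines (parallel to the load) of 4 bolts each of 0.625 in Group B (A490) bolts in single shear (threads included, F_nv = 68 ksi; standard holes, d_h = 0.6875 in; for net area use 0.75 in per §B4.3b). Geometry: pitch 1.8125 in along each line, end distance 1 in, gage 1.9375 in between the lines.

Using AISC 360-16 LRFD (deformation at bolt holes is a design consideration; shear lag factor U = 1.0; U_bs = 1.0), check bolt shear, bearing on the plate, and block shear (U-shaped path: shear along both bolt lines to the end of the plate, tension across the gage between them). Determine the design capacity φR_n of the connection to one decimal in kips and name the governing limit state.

70.2 kips (block shear governs)

Bolt shear: A_b = π(0.625)²/4 = 0.3068 in². φR_n = 0.75 × 68 × 0.3068 × 8 × 1 = 125.2 kips.
Bearing (0.25 in plate, F_u = 65 ksi): end bolts L_c = 1 − 0.6875/2 = 0.65625, R_n = min(1.2×0.65625×0.25×65, 2.4×0.625×0.25×65) = 12.797 kips/bolt; interior L_c = 1.8125 − 0.6875 = 1.125, R_n = 21.938 kips/bolt. φR_n = 0.75 × (2×12.797 + 6×21.938) = 117.9 kips.
Block shear: shear path 2×[1+3×1.8125] = 2×6.4375 in, A_gv = 3.2188, A_nv = 2×(6.4375 − 3.5×0.75)×0.25 = 1.9063 in²; tension across gage: (1.9375 − 1×0.75)×0.25 = 0.29688 in². R_n = min(0.6×65×1.9063, 0.6×50×3.2188) + 1.0×65×0.29688 = min(74.346, 96.564) + 19.297 = 93.643 kips. φR_n = 0.75 × 93.643 = 70.2 kips.
Governing: min(125.2, 117.9, 70.2) = 70.2 kips → block shear.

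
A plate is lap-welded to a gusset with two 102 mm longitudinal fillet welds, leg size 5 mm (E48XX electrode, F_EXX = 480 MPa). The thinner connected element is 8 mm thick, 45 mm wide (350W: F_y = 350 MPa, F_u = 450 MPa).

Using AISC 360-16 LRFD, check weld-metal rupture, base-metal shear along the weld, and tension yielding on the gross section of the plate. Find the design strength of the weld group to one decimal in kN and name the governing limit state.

Weld metal: throat = 0.707×5 = 3.535 mm, L = 2×102 = 204 mm. φR_n = 0.75 × 0.6 × 480 × 3.535 × 204 = 155.8 kN.
Base metal shear (8 mm plate): yield φR_n = 1.0×0.6×350×8×204 = 342.7 kN; rupture φR_n = 0.75×0.6×450×8×204 = 330.5 kN; take 330.5 kN (rupture).
Tension yield (gross): A_g = 45×8 = 360 mm². φR_n = 0.90 × 350 × 360 = 113.4 kN.
Governing: min(155.8, 330.5, 113.4) = 113.4 kN → gross-section yield.

113.4 kN (gross-section yield governs)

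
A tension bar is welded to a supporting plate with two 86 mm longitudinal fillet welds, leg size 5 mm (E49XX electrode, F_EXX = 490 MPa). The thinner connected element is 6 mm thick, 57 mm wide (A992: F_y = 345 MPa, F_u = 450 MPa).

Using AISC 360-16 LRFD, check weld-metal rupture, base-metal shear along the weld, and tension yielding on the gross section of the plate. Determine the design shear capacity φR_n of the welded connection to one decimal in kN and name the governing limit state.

Weld metal: throat = 0.707×5 = 3.535 mm, L = 2×86 = 172 mm. φR_n = 0.75 × 0.6 × 490 × 3.535 × 172 = 134.1 kN.
Base metal shear (6 mm plate): yield φR_n = 1.0×0.6×345×6×172 = 213.6 kN; rupture φR_n = 0.75×0.6×450×6×172 = 209.0 kN; take 209.0 kN (rupture).
Tension yield (gross): A_g = 57×6 = 342 mm². φR_n = 0.90 × 345 × 342 = 106.2 kN.
Governing: min(134.1, 209.0, 106.2) = 106.2 kN → gross-section yield.

106.2 kN (gross-section yield governs)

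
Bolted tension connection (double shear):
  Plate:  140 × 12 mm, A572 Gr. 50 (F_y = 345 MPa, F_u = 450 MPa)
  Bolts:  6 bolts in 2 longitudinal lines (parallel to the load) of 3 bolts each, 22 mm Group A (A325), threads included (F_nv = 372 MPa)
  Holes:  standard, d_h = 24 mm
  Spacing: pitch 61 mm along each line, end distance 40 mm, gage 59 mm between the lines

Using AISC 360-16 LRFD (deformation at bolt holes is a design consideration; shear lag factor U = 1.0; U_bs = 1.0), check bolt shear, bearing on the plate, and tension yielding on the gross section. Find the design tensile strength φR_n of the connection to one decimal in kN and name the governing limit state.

Bolt shear: A_b = π(22)²/4 = 380.13 mm². φR_n = 0.75 × 372 × 380.13 × 6 × 2 = 1272.7 kN.
Bearing (12 mm plate, F_u = 450 MPa): end bolts L_c = 40 − 24/2 = 28, R_n = min(1.2×28×12×450, 2.4×22×12×450) = 181.44 kN/bolt; interior L_c = 61 − 24 = 37, R_n = 239.76 kN/bolt. φR_n = 0.75 × (2×181.44 + 4×239.76) = 991.4 kN.
Tension yield (gross): A_g = 140×12 = 1680 mm². φR_n = 0.90 × 345 × 1680 = 521.6 kN.
Governing: min(1272.7, 991.4, 521.6) = 521.6 kN → gross-section yield.

521.6 kN (gross-section yield governs)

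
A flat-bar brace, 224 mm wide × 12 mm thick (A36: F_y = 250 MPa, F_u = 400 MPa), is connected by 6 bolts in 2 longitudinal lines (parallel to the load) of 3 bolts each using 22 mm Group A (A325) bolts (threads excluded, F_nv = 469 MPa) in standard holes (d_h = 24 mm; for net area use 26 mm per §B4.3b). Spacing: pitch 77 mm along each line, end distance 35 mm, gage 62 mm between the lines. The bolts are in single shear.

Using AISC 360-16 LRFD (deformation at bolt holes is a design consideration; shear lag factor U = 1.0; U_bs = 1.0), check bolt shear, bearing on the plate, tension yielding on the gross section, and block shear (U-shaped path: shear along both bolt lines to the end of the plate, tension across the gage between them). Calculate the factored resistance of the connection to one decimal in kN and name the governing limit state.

Bolt shear: A_b = π(22)²/4 = 380.13 mm². φR_n = 0.75 × 469 × 380.13 × 6 × 1 = 802.3 kN.
Bearing (12 mm plate, F_u = 400 MPa): end bolts L_c = 35 − 24/2 = 23, R_n = min(1.2×23×12×400, 2.4×22×12×400) = 132.48 kN/bolt; interior L_c = 77 − 24 = 53, R_n = 253.44 kN/bolt. φR_n = 0.75 × (2×132.48 + 4×253.44) = 959.0 kN.
Tension yield (gross): A_g = 224×12 = 2688 mm². φR_n = 0.90 × 250 × 2688 = 604.8 kN.
Block shear: shear path 2×[35+2×77] = 2×189 mm, A_gv = 4536, A_nv = 2×(189 − 2.5×26)×12 = 2976 mm²; tension across gage: (62 − 1×26)×12 = 432 mm². R_n = min(0.6×400×2976, 0.6×250×4536) + 1.0×400×432 = min(714.24, 680.4) + 172.8 = 853.2 kN. φR_n = 0.75 × 853.2 = 639.9 kN.
Governing: min(802.3, 959.0, 604.8, 639.9) = 604.8 kN → gross-section yield.

604.8 kN (gross-section yield governs)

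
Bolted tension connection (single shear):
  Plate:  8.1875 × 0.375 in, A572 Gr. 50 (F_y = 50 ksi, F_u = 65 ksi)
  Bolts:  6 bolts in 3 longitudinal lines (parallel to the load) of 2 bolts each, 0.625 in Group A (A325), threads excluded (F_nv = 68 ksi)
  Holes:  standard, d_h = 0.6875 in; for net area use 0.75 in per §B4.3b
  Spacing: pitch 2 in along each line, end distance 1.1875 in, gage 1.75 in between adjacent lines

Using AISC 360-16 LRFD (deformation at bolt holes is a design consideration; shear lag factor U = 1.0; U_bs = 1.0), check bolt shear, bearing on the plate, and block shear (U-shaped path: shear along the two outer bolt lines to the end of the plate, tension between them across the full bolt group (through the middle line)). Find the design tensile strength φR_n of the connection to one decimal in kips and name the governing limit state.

Bolt shear: A_b = π(0.625)²/4 = 0.3068 in². φR_n = 0.75 × 68 × 0.3068 × 6 × 1 = 93.9 kips.
Bearing (0.375 in plate, F_u = 65 ksi): end bolts L_c = 1.1875 − 0.6875/2 = 0.84375, R_n = min(1.2×0.84375×0.375×65, 2.4×0.625×0.375×65) = 24.68 kips/bolt; interior L_c = 2 − 0.6875 = 1.3125, R_n = 36.563 kips/bolt. φR_n = 0.75 × (3×24.68 + 3×36.563) = 137.8 kips.
Block shear: shear path 2×[1.1875+1×2] = 2×3.1875 in, A_gv = 2.3906, A_nv = 2×(3.1875 − 1.5×0.75)×0.375 = 1.5469 in²; tension across gage: (3.5 − 2×0.75)×0.375 = 0.75 in². R_n = min(0.6×65×1.5469, 0.6×50×2.3906) + 1.0×65×0.75 = min(60.329, 71.718) + 48.75 = 109.08 kips. φR_n = 0.75 × 109.08 = 81.8 kips.
Governing: min(93.9, 137.8, 81.8) = 81.8 kips → block shear.

81.8 kips (block shear governs)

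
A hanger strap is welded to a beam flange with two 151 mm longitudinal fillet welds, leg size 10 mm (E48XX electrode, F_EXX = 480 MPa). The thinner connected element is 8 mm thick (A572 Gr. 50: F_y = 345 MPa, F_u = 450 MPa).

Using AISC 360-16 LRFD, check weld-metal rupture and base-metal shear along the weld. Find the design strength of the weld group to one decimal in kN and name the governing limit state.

461.2 kN (weld metal governs)

Weld metal: throat = 0.707×10 = 7.07 mm, L = 2×151 = 302 mm. φR_n = 0.75 × 0.6 × 480 × 7.07 × 302 = 461.2 kN.
Base metal shear (8 mm plate): yield φR_n = 1.0×0.6×345×8×302 = 500.1 kN; rupture φR_n = 0.75×0.6×450×8×302 = 489.2 kN; take 489.2 kN (rupture).
Governing: min(461.2, 489.2) = 461.2 kN → weld metal.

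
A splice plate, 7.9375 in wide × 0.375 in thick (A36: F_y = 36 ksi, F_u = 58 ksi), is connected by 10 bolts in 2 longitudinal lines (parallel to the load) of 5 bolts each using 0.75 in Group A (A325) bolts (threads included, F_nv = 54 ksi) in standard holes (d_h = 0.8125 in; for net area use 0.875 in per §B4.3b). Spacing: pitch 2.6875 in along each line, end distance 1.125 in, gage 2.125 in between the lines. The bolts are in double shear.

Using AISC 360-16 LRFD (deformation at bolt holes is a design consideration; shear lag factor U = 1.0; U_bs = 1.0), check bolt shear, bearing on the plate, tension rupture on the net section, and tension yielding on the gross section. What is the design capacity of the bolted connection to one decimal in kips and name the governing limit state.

96.4 kips (gross-section yield governs)

Bolt shear: A_b = π(0.75)²/4 = 0.44179 in². φR_n = 0.75 × 54 × 0.44179 × 10 × 2 = 357.8 kips.
Bearing (0.375 in plate, F_u = 58 ksi): end bolts L_c = 1.125 − 0.8125/2 = 0.71875, R_n = min(1.2×0.71875×0.375×58, 2.4×0.75×0.375×58) = 18.759 kips/bolt; interior L_c = 2.6875 − 0.8125 = 1.875, R_n = 39.15 kips/bolt. φR_n = 0.75 × (2×18.759 + 8×39.15) = 263.0 kips.
Tension rupture (net): A_n = (7.9375 − 2×0.875)×0.375 = 2.3203 in² (U = 1.0, A_e = A_n). φR_n = 0.75 × 58 × 2.3203 = 100.9 kips.
Tension yield (gross): A_g = 7.9375×0.375 = 2.9766 in². φR_n = 0.90 × 36 × 2.9766 = 96.4 kips.
Governing: min(357.8, 263.0, 100.9, 96.4) = 96.4 kips → gross-section yield.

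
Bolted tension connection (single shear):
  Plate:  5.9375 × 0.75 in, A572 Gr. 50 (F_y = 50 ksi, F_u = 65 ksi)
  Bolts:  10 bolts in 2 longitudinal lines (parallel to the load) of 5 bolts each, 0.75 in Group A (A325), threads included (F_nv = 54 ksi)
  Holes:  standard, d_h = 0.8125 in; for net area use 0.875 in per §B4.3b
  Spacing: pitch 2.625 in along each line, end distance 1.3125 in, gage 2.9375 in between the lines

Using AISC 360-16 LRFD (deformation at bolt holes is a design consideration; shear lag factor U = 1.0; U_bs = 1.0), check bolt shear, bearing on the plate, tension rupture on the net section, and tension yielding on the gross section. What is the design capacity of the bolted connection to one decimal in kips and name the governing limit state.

Bolt shear: A_b = π(0.75)²/4 = 0.44179 in². φR_n = 0.75 × 54 × 0.44179 × 10 × 1 = 178.9 kips.
Bearing (0.75 in plate, F_u = 65 ksi): end bolts L_c = 1.3125 − 0.8125/2 = 0.90625, R_n = min(1.2×0.90625×0.75×65, 2.4×0.75×0.75×65) = 53.016 kips/bolt; interior L_c = 2.625 − 0.8125 = 1.8125, R_n = 87.75 kips/bolt. φR_n = 0.75 × (2×53.016 + 8×87.75) = 606.0 kips.
Tension rupture (net): A_n = (5.9375 − 2×0.875)×0.75 = 3.1406 in² (U = 1.0, A_e = A_n). φR_n = 0.75 × 65 × 3.1406 = 153.1 kips.
Tension yield (gross): A_g = 5.9375×0.75 = 4.4531 in². φR_n = 0.90 × 50 × 4.4531 = 200.4 kips.
Governing: min(178.9, 606.0, 153.1, 200.4) = 153.1 kips → net-section rupture.

153.1 kips (net-section rupture governs)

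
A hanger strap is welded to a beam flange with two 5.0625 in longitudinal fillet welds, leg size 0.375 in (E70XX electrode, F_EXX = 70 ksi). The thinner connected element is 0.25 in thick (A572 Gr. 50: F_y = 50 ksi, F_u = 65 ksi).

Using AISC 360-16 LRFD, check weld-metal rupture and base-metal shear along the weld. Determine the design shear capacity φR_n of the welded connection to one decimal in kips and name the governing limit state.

74.0 kips (base-metal shear governs)

Weld metal: throat = 0.707×0.375 = 0.26513 in, L = 2×5.0625 = 10.125 in. φR_n = 0.75 × 0.6 × 70 × 0.26513 × 10.125 = 84.6 kips.
Base metal shear (0.25 in plate): yield φR_n = 1.0×0.6×50×0.25×10.125 = 75.9 kips; rupture φR_n = 0.75×0.6×65×0.25×10.125 = 74.0 kips; take 74.0 kips (rupture).
Governing: min(84.6, 74.0) = 74.0 kips → base-metal shear.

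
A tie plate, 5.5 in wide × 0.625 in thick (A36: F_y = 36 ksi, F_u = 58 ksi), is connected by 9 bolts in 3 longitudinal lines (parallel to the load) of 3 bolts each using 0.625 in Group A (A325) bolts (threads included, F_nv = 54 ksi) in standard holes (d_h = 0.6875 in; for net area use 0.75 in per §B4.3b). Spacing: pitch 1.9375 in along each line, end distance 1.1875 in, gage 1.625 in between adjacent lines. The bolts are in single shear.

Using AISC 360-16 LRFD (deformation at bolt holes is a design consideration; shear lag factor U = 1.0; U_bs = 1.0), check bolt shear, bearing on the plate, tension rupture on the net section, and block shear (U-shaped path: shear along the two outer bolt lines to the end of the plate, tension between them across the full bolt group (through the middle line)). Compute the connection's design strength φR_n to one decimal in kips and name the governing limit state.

Bolt shear: A_b = π(0.625)²/4 = 0.3068 in². φR_n = 0.75 × 54 × 0.3068 × 9 × 1 = 111.8 kips.
Bearing (0.625 in plate, F_u = 58 ksi): end bolts L_c = 1.1875 − 0.6875/2 = 0.84375, R_n = min(1.2×0.84375×0.625×58, 2.4×0.625×0.625×58) = 36.703 kips/bolt; interior L_c = 1.9375 − 0.6875 = 1.25, R_n = 54.375 kips/bolt. φR_n = 0.75 × (3×36.703 + 6×54.375) = 327.3 kips.
Tension rupture (net): A_n = (5.5 − 3×0.75)×0.625 = 2.0313 in² (U = 1.0, A_e = A_n). φR_n = 0.75 × 58 × 2.0313 = 88.4 kips.
Block shear: shear path 2×[1.1875+2×1.9375] = 2×5.0625 in, A_gv = 6.3281, A_nv = 2×(5.0625 − 2.5×0.75)×0.625 = 3.9844 in²; tension across gage: (3.25 − 2×0.75)×0.625 = 1.0938 in². R_n = min(0.6×58×3.9844, 0.6×36×6.3281) + 1.0×58×1.0938 = min(138.66, 136.69) + 63.44 = 200.13 kips. φR_n = 0.75 × 200.13 = 150.1 kips.
Governing: min(111.8, 327.3, 88.4, 150.1) = 88.4 kips → net-section rupture.

88.4 kips (net-section rupture governs)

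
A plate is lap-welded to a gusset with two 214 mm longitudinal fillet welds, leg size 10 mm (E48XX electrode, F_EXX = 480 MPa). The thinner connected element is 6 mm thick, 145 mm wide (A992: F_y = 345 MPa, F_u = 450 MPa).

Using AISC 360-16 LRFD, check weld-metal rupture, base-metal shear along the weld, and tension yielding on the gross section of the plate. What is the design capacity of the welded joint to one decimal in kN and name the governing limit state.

270.1 kN (gross-section yield governs)

Weld metal: throat = 0.707×10 = 7.07 mm, L = 2×214 = 428 mm. φR_n = 0.75 × 0.6 × 480 × 7.07 × 428 = 653.6 kN.
Base metal shear (6 mm plate): yield φR_n = 1.0×0.6×345×6×428 = 531.6 kN; rupture φR_n = 0.75×0.6×450×6×428 = 520.0 kN; take 520.0 kN (rupture).
Tension yield (gross): A_g = 145×6 = 870 mm². φR_n = 0.90 × 345 × 870 = 270.1 kN.
Governing: min(653.6, 520.0, 270.1) = 270.1 kN → gross-section yield.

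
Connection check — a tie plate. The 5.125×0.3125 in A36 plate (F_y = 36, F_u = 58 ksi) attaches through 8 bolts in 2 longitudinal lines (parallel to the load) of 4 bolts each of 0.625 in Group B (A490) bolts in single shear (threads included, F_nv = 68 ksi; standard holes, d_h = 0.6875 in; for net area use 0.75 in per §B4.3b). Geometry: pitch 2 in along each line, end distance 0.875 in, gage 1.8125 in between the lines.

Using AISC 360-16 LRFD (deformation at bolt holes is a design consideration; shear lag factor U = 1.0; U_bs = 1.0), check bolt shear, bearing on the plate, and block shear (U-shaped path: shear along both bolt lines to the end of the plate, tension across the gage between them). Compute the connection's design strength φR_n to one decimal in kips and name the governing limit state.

83.8 kips (block shear governs)

Bolt shear: A_b = π(0.625)²/4 = 0.3068 in². φR_n = 0.75 × 68 × 0.3068 × 8 × 1 = 125.2 kips.
Bearing (0.3125 in plate, F_u = 58 ksi): end bolts L_c = 0.875 − 0.6875/2 = 0.53125, R_n = min(1.2×0.53125×0.3125×58, 2.4×0.625×0.3125×58) = 11.555 kips/bolt; interior L_c = 2 − 0.6875 = 1.3125, R_n = 27.188 kips/bolt. φR_n = 0.75 × (2×11.555 + 6×27.188) = 139.7 kips.
Block shear: shear path 2×[0.875+3×2] = 2×6.875 in, A_gv = 4.2969, A_nv = 2×(6.875 − 3.5×0.75)×0.3125 = 2.6563 in²; tension across gage: (1.8125 − 1×0.75)×0.3125 = 0.33203 in². R_n = min(0.6×58×2.6563, 0.6×36×4.2969) + 1.0×58×0.33203 = min(92.439, 92.813) + 19.258 = 111.7 kips. φR_n = 0.75 × 111.7 = 83.8 kips.
Governing: min(125.2, 139.7, 83.8) = 83.8 kips → block shear.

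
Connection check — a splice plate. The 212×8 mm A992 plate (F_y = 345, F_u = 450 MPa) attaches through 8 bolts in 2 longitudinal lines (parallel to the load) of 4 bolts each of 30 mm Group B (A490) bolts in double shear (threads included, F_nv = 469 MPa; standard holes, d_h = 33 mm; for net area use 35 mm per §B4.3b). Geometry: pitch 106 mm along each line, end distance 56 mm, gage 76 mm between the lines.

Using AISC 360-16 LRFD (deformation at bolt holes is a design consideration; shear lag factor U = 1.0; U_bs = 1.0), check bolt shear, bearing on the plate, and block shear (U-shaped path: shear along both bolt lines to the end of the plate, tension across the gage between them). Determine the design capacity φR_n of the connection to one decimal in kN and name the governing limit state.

Bolt shear: A_b = π(30)²/4 = 706.86 mm². φR_n = 0.75 × 469 × 706.86 × 8 × 2 = 3978.2 kN.
Bearing (8 mm plate, F_u = 450 MPa): end bolts L_c = 56 − 33/2 = 39.5, R_n = min(1.2×39.5×8×450, 2.4×30×8×450) = 170.64 kN/bolt; interior L_c = 106 − 33 = 73, R_n = 259.2 kN/bolt. φR_n = 0.75 × (2×170.64 + 6×259.2) = 1422.4 kN.
Block shear: shear path 2×[56+3×106] = 2×374 mm, A_gv = 5984, A_nv = 2×(374 − 3.5×35)×8 = 4024 mm²; tension across gage: (76 − 1×35)×8 = 328 mm². R_n = min(0.6×450×4024, 0.6×345×5984) + 1.0×450×328 = min(1086.5, 1238.7) + 147.6 = 1234.1 kN. φR_n = 0.75 × 1234.1 = 925.6 kN.
Governing: min(3978.2, 1422.4, 925.6) = 925.6 kN → block shear.

925.6 kN (block shear governs)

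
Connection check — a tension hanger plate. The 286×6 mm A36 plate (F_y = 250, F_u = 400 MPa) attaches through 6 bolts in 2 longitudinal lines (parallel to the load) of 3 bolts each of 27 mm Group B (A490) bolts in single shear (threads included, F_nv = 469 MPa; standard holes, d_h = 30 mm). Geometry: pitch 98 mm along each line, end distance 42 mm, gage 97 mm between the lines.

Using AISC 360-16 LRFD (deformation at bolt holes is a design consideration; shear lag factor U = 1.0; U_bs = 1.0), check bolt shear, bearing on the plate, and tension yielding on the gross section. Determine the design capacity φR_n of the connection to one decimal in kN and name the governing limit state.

386.1 kN (gross-section yield governs)

Bolt shear: A_b = π(27)²/4 = 572.56 mm². φR_n = 0.75 × 469 × 572.56 × 6 × 1 = 1208.4 kN.
Bearing (6 mm plate, F_u = 400 MPa): end bolts L_c = 42 − 30/2 = 27, R_n = min(1.2×27×6×400, 2.4×27×6×400) = 77.76 kN/bolt; interior L_c = 98 − 30 = 68, R_n = 155.52 kN/bolt. φR_n = 0.75 × (2×77.76 + 4×155.52) = 583.2 kN.
Tension yield (gross): A_g = 286×6 = 1716 mm². φR_n = 0.90 × 250 × 1716 = 386.1 kN.
Governing: min(1208.4, 583.2, 386.1) = 386.1 kN → gross-section yield.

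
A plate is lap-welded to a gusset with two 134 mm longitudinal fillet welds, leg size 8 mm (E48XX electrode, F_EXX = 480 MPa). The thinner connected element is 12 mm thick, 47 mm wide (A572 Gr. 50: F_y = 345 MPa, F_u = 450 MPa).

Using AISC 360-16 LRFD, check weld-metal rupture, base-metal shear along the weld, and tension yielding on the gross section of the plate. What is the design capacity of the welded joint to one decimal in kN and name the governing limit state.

Weld metal: throat = 0.707×8 = 5.656 mm, L = 2×134 = 268 mm. φR_n = 0.75 × 0.6 × 480 × 5.656 × 268 = 327.4 kN.
Base metal shear (12 mm plate): yield φR_n = 1.0×0.6×345×12×268 = 665.7 kN; rupture φR_n = 0.75×0.6×450×12×268 = 651.2 kN; take 651.2 kN (rupture).
Tension yield (gross): A_g = 47×12 = 564 mm². φR_n = 0.90 × 345 × 564 = 175.1 kN.
Governing: min(327.4, 651.2, 175.1) = 175.1 kN → gross-section yield.

175.1 kN (gross-section yield governs)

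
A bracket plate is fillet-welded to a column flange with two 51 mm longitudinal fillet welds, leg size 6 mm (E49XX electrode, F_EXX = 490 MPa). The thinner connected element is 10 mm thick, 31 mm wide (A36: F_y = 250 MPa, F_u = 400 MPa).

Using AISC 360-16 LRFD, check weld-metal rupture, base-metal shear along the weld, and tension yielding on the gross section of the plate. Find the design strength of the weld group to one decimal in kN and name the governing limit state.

Weld metal: throat = 0.707×6 = 4.242 mm, L = 2×51 = 102 mm. φR_n = 0.75 × 0.6 × 490 × 4.242 × 102 = 95.4 kN.
Base metal shear (10 mm plate): yield φR_n = 1.0×0.6×250×10×102 = 153.0 kN; rupture φR_n = 0.75×0.6×400×10×102 = 183.6 kN; take 153.0 kN (yield).
Tension yield (gross): A_g = 31×10 = 310 mm². φR_n = 0.90 × 250 × 310 = 69.8 kN.
Governing: min(95.4, 153.0, 69.8) = 69.8 kN → gross-section yield.

69.8 kN (gross-section yield governs)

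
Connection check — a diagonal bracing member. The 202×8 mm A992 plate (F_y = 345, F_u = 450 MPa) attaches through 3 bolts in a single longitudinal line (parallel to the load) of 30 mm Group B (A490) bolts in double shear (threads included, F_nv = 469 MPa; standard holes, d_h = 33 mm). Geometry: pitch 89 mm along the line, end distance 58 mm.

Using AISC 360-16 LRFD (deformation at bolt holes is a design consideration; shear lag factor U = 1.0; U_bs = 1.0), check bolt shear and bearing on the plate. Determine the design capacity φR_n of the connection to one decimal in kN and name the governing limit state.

Bolt shear: A_b = π(30)²/4 = 706.86 mm². φR_n = 0.75 × 469 × 706.86 × 3 × 2 = 1491.8 kN.
Bearing (8 mm plate, F_u = 450 MPa): end bolts L_c = 58 − 33/2 = 41.5, R_n = min(1.2×41.5×8×450, 2.4×30×8×450) = 179.28 kN/bolt; interior L_c = 89 − 33 = 56, R_n = 241.92 kN/bolt. φR_n = 0.75 × (1×179.28 + 2×241.92) = 497.3 kN.
Governing: min(1491.8, 497.3) = 497.3 kN → bearing.

497.3 kN (bearing governs)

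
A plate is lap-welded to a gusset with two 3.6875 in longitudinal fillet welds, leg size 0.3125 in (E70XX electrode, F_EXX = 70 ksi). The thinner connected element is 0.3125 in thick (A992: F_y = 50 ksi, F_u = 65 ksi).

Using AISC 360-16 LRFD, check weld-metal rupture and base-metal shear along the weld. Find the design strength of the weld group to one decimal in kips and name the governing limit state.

51.3 kips (weld metal governs)

Weld metal: throat = 0.707×0.3125 = 0.22094 in, L = 2×3.6875 = 7.375 in. φR_n = 0.75 × 0.6 × 70 × 0.22094 × 7.375 = 51.3 kips.
Base metal shear (0.3125 in plate): yield φR_n = 1.0×0.6×50×0.3125×7.375 = 69.1 kips; rupture φR_n = 0.75×0.6×65×0.3125×7.375 = 67.4 kips; take 67.4 kips (rupture).
Governing: min(51.3, 67.4) = 51.3 kips → weld metal.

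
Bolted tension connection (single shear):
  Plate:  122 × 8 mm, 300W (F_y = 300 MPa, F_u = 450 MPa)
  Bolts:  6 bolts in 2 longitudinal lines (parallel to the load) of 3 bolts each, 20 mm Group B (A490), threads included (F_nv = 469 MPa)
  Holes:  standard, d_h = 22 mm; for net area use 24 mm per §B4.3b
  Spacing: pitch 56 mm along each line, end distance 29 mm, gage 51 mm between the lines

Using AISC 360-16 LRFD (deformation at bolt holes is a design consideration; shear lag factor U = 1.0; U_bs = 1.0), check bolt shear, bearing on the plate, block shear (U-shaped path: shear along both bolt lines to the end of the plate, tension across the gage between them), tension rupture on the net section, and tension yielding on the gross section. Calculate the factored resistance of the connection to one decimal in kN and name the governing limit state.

199.8 kN (net-section rupture governs)

Bolt shear: A_b = π(20)²/4 = 314.16 mm². φR_n = 0.75 × 469 × 314.16 × 6 × 1 = 663.0 kN.
Bearing (8 mm plate, F_u = 450 MPa): end bolts L_c = 29 − 22/2 = 18, R_n = min(1.2×18×8×450, 2.4×20×8×450) = 77.76 kN/bolt; interior L_c = 56 − 22 = 34, R_n = 146.88 kN/bolt. φR_n = 0.75 × (2×77.76 + 4×146.88) = 557.3 kN.
Block shear: shear path 2×[29+2×56] = 2×141 mm, A_gv = 2256, A_nv = 2×(141 − 2.5×24)×8 = 1296 mm²; tension across gage: (51 − 1×24)×8 = 216 mm². R_n = min(0.6×450×1296, 0.6×300×2256) + 1.0×450×216 = min(349.92, 406.08) + 97.2 = 447.12 kN. φR_n = 0.75 × 447.12 = 335.3 kN.
Tension rupture (net): A_n = (122 − 2×24)×8 = 592 mm² (U = 1.0, A_e = A_n). φR_n = 0.75 × 450 × 592 = 199.8 kN.
Tension yield (gross): A_g = 122×8 = 976 mm². φR_n = 0.90 × 300 × 976 = 263.5 kN.
Governing: min(663.0, 557.3, 335.3, 199.8, 263.5) = 199.8 kN → net-section rupture.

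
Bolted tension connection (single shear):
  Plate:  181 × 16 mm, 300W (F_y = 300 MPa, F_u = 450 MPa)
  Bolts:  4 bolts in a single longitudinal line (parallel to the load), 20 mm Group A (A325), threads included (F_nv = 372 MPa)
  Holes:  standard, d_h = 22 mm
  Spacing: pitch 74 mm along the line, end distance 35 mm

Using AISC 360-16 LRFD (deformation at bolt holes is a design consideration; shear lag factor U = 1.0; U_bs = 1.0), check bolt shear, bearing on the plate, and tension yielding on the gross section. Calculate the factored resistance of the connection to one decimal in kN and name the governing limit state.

Bolt shear: A_b = π(20)²/4 = 314.16 mm². φR_n = 0.75 × 372 × 314.16 × 4 × 1 = 350.6 kN.
Bearing (16 mm plate, F_u = 450 MPa): end bolts L_c = 35 − 22/2 = 24, R_n = min(1.2×24×16×450, 2.4×20×16×450) = 207.36 kN/bolt; interior L_c = 74 − 22 = 52, R_n = 345.6 kN/bolt. φR_n = 0.75 × (1×207.36 + 3×345.6) = 933.1 kN.
Tension yield (gross): A_g = 181×16 = 2896 mm². φR_n = 0.90 × 300 × 2896 = 781.9 kN.
Governing: min(350.6, 933.1, 781.9) = 350.6 kN → bolt shear.

350.6 kN (bolt shear governs)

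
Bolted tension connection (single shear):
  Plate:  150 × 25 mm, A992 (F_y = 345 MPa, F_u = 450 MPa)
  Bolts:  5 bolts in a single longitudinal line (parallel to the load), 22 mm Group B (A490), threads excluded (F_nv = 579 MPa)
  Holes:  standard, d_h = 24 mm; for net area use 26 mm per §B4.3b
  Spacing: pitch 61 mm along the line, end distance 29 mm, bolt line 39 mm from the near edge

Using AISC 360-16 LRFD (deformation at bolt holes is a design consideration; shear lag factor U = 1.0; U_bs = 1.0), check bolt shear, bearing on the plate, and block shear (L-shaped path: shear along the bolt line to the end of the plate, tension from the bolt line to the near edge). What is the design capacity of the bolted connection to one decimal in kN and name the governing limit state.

825.4 kN (bolt shear governs)

Bolt shear: A_b = π(22)²/4 = 380.13 mm². φR_n = 0.75 × 579 × 380.13 × 5 × 1 = 825.4 kN.
Bearing (25 mm plate, F_u = 450 MPa): end bolts L_c = 29 − 24/2 = 17, R_n = min(1.2×17×25×450, 2.4×22×25×450) = 229.5 kN/bolt; interior L_c = 61 − 24 = 37, R_n = 499.5 kN/bolt. φR_n = 0.75 × (1×229.5 + 4×499.5) = 1670.6 kN.
Block shear: shear path 1×[29+4×61] = 1×273 mm, A_gv = 6825, A_nv = 1×(273 − 4.5×26)×25 = 3900 mm²; tension to near edge: (39 − 0.5×26)×25 = 650 mm². R_n = min(0.6×450×3900, 0.6×345×6825) + 1.0×450×650 = min(1053, 1412.8) + 292.5 = 1345.5 kN. φR_n = 0.75 × 1345.5 = 1009.1 kN.
Governing: min(825.4, 1670.6, 1009.1) = 825.4 kN → bolt shear.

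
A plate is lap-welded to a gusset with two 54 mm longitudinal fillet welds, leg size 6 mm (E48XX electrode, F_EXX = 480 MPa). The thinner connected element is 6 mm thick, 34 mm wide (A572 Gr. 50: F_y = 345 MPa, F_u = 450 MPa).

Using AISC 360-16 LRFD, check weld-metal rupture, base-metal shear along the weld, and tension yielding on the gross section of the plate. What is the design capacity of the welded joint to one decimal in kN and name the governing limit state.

Weld metal: throat = 0.707×6 = 4.242 mm, L = 2×54 = 108 mm. φR_n = 0.75 × 0.6 × 480 × 4.242 × 108 = 99.0 kN.
Base metal shear (6 mm plate): yield φR_n = 1.0×0.6×345×6×108 = 134.1 kN; rupture φR_n = 0.75×0.6×450×6×108 = 131.2 kN; take 131.2 kN (rupture).
Tension yield (gross): A_g = 34×6 = 204 mm². φR_n = 0.90 × 345 × 204 = 63.3 kN.
Governing: min(99.0, 131.2, 63.3) = 63.3 kN → gross-section yield.

63.3 kN (gross-section yield governs)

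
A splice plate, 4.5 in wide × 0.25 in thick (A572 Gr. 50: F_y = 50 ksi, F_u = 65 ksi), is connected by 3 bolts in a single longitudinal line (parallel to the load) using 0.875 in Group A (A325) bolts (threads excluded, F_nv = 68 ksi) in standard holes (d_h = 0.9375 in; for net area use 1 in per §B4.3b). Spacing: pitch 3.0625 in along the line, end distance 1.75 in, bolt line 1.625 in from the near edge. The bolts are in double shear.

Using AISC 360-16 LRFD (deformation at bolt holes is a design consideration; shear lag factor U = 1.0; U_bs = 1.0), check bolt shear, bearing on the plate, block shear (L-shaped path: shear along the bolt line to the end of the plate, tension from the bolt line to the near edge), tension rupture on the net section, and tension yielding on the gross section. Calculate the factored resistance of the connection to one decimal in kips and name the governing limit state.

Bolt shear: A_b = π(0.875)²/4 = 0.60132 in². φR_n = 0.75 × 68 × 0.60132 × 3 × 2 = 184.0 kips.
Bearing (0.25 in plate, F_u = 65 ksi): end bolts L_c = 1.75 − 0.9375/2 = 1.28125, R_n = min(1.2×1.28125×0.25×65, 2.4×0.875×0.25×65) = 24.984 kips/bolt; interior L_c = 3.0625 − 0.9375 = 2.125, R_n = 34.125 kips/bolt. φR_n = 0.75 × (1×24.984 + 2×34.125) = 69.9 kips.
Block shear: shear path 1×[1.75+2×3.0625] = 1×7.875 in, A_gv = 1.9688, A_nv = 1×(7.875 − 2.5×1)×0.25 = 1.3438 in²; tension to near edge: (1.625 − 0.5×1)×0.25 = 0.28125 in². R_n = min(0.6×65×1.3438, 0.6×50×1.9688) + 1.0×65×0.28125 = min(52.408, 59.064) + 18.281 = 70.689 kips. φR_n = 0.75 × 70.689 = 53.0 kips.
Tension rupture (net): A_n = (4.5 − 1×1)×0.25 = 0.875 in² (U = 1.0, A_e = A_n). φR_n = 0.75 × 65 × 0.875 = 42.7 kips.
Tension yield (gross): A_g = 4.5×0.25 = 1.125 in². φR_n = 0.90 × 50 × 1.125 = 50.6 kips.
Governing: min(184.0, 69.9, 53.0, 42.7, 50.6) = 42.7 kips → net-section rupture.

42.7 kips (net-section rupture governs)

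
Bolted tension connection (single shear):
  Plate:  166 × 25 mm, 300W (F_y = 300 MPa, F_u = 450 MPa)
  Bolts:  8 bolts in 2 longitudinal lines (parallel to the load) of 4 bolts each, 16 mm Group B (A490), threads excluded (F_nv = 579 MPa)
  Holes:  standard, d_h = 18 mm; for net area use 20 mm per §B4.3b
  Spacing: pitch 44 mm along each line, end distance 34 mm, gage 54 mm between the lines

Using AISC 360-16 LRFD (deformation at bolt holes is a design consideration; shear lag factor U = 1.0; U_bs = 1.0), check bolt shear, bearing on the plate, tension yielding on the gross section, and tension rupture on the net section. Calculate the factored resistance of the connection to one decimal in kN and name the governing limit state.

Bolt shear: A_b = π(16)²/4 = 201.06 mm². φR_n = 0.75 × 579 × 201.06 × 8 × 1 = 698.5 kN.
Bearing (25 mm plate, F_u = 450 MPa): end bolts L_c = 34 − 18/2 = 25, R_n = min(1.2×25×25×450, 2.4×16×25×450) = 337.5 kN/bolt; interior L_c = 44 − 18 = 26, R_n = 351 kN/bolt. φR_n = 0.75 × (2×337.5 + 6×351) = 2085.8 kN.
Tension yield (gross): A_g = 166×25 = 4150 mm². φR_n = 0.90 × 300 × 4150 = 1120.5 kN.
Tension rupture (net): A_n = (166 − 2×20)×25 = 3150 mm² (U = 1.0, A_e = A_n). φR_n = 0.75 × 450 × 3150 = 1063.1 kN.
Governing: min(698.5, 2085.8, 1120.5, 1063.1) = 698.5 kN → bolt shear.

698.5 kN (bolt shear governs)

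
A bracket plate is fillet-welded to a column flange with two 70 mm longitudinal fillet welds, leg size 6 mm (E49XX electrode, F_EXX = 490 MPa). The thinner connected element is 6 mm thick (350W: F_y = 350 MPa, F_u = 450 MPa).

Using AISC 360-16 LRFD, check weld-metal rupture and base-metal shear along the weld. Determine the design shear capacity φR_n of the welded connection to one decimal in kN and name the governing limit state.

Weld metal: throat = 0.707×6 = 4.242 mm, L = 2×70 = 140 mm. φR_n = 0.75 × 0.6 × 490 × 4.242 × 140 = 131.0 kN.
Base metal shear (6 mm plate): yield φR_n = 1.0×0.6×350×6×140 = 176.4 kN; rupture φR_n = 0.75×0.6×450×6×140 = 170.1 kN; take 170.1 kN (rupture).
Governing: min(131.0, 170.1) = 131.0 kN → weld metal.

131.0 kN (weld metal governs)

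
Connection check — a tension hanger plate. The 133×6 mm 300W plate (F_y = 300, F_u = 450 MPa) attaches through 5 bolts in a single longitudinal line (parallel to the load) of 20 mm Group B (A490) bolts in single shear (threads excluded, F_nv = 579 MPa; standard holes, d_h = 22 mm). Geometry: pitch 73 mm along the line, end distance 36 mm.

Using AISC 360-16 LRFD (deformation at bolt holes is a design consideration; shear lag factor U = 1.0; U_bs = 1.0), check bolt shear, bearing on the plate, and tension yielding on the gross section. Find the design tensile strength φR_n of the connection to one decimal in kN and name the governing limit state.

215.5 kN (gross-section yield governs)

Bolt shear: A_b = π(20)²/4 = 314.16 mm². φR_n = 0.75 × 579 × 314.16 × 5 × 1 = 682.1 kN.
Bearing (6 mm plate, F_u = 450 MPa): end bolts L_c = 36 − 22/2 = 25, R_n = min(1.2×25×6×450, 2.4×20×6×450) = 81 kN/bolt; interior L_c = 73 − 22 = 51, R_n = 129.6 kN/bolt. φR_n = 0.75 × (1×81 + 4×129.6) = 449.6 kN.
Tension yield (gross): A_g = 133×6 = 798 mm². φR_n = 0.90 × 300 × 798 = 215.5 kN.
Governing: min(682.1, 449.6, 215.5) = 215.5 kN → gross-section yield.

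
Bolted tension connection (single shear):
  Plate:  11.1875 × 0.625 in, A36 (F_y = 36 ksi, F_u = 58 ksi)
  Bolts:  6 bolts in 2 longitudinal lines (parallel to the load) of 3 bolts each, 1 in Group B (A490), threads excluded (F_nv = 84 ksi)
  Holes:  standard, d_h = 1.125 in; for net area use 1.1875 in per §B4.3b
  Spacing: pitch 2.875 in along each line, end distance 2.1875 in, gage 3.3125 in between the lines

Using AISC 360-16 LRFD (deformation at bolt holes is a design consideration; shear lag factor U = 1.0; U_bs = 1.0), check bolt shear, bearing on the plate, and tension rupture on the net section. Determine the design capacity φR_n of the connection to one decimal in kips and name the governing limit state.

Bolt shear: A_b = π(1)²/4 = 0.7854 in². φR_n = 0.75 × 84 × 0.7854 × 6 × 1 = 296.9 kips.
Bearing (0.625 in plate, F_u = 58 ksi): end bolts L_c = 2.1875 − 1.125/2 = 1.625, R_n = min(1.2×1.625×0.625×58, 2.4×1×0.625×58) = 70.688 kips/bolt; interior L_c = 2.875 − 1.125 = 1.75, R_n = 76.125 kips/bolt. φR_n = 0.75 × (2×70.688 + 4×76.125) = 334.4 kips.
Tension rupture (net): A_n = (11.1875 − 2×1.1875)×0.625 = 5.5078 in² (U = 1.0, A_e = A_n). φR_n = 0.75 × 58 × 5.5078 = 239.6 kips.
Governing: min(296.9, 334.4, 239.6) = 239.6 kips → net-section rupture.

239.6 kips (net-section rupture governs)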